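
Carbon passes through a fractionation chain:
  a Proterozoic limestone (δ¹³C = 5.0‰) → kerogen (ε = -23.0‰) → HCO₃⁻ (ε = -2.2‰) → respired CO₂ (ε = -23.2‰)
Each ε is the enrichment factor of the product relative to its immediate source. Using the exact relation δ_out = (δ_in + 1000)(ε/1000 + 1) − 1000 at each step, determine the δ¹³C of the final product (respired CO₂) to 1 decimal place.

step 1: δ = (5.00 + 1000)·(-23.0/1000 + 1) − 1000 = -18.12‰
step 2: δ = (-18.12 + 1000)·(-2.2/1000 + 1) − 1000 = -20.28‰
step 3: δ = (-20.28 + 1000)·(-23.2/1000 + 1) − 1000 = -43.00‰

-43.0‰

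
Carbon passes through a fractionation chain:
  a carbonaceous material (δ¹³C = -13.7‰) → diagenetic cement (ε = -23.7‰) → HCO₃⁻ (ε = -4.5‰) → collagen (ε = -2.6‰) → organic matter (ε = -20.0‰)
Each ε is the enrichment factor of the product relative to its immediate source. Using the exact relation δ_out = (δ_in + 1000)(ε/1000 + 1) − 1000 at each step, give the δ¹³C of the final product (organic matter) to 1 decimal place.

step 1: δ = (-13.70 + 1000)·(-23.7/1000 + 1) − 1000 = -37.08‰
step 2: δ = (-37.08 + 1000)·(-4.5/1000 + 1) − 1000 = -41.41‰
step 3: δ = (-41.41 + 1000)·(-2.6/1000 + 1) − 1000 = -43.90‰
step 4: δ = (-43.90 + 1000)·(-20.0/1000 + 1) − 1000 = -63.02‰

-63.0‰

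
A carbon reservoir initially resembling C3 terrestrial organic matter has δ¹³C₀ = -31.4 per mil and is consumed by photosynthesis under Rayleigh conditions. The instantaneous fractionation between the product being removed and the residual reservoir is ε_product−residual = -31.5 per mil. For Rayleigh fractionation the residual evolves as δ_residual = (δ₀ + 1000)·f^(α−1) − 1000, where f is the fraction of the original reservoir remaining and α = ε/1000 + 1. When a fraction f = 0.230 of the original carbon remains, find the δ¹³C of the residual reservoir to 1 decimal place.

14.5 per mil

Rayleigh residual: δ_res = (δ₀ + 1000)·f^(α−1) − 1000
α = ε/1000 + 1 = 0.96850, so α − 1 = -0.03150
f^(α−1) = 0.230^(-0.03150) = 1.047383
δ_res = (-31.4 + 1000) × 1.047383 − 1000 = 1014.495 − 1000 = 14.50 per mil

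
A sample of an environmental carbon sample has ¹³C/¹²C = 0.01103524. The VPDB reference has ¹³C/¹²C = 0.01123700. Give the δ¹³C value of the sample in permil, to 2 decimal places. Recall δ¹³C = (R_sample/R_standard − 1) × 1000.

-17.95 permil

δ¹³C = (R_sample / R_standard − 1) × 1000
R_sample / R_standard = 0.01103524 / 0.01123700 = 0.982045
δ¹³C = (0.982045 − 1) × 1000 = -17.955 permil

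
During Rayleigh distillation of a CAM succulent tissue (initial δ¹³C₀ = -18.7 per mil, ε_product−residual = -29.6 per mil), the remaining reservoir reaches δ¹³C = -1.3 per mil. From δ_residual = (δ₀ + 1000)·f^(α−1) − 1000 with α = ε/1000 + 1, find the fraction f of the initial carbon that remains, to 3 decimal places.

0.552

α − 1 = ε/1000 = -0.0296
(δ_res + 1000)/(δ₀ + 1000) = (-1.3 + 1000)/(-18.7 + 1000) = 998.7/981.3 = 1.017732
f = 1.017732^(1/-0.0296) = exp(ln(1.017732)/-0.0296) = exp(0.01758/-0.0296)
f = exp(-0.5938) = 0.5522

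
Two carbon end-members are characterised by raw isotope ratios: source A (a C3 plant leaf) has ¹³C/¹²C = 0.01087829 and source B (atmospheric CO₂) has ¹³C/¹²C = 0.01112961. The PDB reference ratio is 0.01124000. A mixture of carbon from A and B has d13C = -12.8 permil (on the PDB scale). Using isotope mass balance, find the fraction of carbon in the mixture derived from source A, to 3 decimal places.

0.133

δ_A = (0.01087829/0.01124000 − 1)×1000 = (0.967819 − 1)×1000 = -32.181 permil
δ_B = (0.01112961/0.01124000 − 1)×1000 = (0.990179 − 1)×1000 = -9.821 permil
f_A = (δ_mix − δ_B)/(δ_A − δ_B) = (-12.8 − (-9.821))/(-32.181 − (-9.821))
f_A = -2.979 / -22.359 = 0.1332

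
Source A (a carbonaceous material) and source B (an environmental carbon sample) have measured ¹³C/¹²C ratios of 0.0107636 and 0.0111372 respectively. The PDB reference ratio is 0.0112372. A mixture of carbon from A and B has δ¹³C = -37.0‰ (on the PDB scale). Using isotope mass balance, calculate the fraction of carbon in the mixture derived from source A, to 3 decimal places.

0.845

δ_A = (0.0107636/0.0112372 − 1)×1000 = (0.957854 − 1)×1000 = -42.146‰
δ_B = (0.0111372/0.0112372 − 1)×1000 = (0.991101 − 1)×1000 = -8.899‰
f_A = (δ_mix − δ_B)/(δ_A − δ_B) = (-37.0 − (-8.899))/(-42.146 − (-8.899))
f_A = -28.101 / -33.247 = 0.8452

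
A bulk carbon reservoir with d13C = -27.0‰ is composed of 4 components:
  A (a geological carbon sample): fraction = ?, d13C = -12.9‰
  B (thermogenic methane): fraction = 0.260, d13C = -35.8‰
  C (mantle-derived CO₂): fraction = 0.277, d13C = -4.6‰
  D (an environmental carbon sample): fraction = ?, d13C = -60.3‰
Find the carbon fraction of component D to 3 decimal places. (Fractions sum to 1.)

Let f_D and f_A be the unknown fractions; fractions sum to 1 so f_D + f_A = 0.463.
Mass balance: Σ fᵢ·δᵢ = δ_bulk ⇒ f_D·(-60.3) + f_A·(-12.9) = -27.0 − (-10.582) = -16.418
Substitute f_A = 0.463 − f_D:
f_D·(-60.3 − -12.9) = -16.418 − 0.463×(-12.9) = -10.445
f_D = -10.445 / -47.4 = 0.2204

0.220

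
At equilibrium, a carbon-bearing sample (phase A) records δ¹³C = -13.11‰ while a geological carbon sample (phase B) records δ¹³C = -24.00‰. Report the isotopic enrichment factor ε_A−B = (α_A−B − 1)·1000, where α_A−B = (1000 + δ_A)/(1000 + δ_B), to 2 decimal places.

11.16‰

α_A−B = (1000 + -13.11) / (1000 + -24.00) = 986.89 / 976.00 = 1.011158
ε_A−B = (1.011158 − 1) × 1000 = 11.158‰
(The approximation ε ≈ δ_A − δ_B would give 10.89‰.)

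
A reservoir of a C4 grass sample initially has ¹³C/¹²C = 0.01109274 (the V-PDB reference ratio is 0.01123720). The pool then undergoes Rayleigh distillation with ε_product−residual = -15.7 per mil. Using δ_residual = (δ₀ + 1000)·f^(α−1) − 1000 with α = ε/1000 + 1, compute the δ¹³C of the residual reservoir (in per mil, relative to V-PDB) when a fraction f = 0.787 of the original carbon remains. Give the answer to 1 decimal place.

δ₀ = (0.01109274/0.01123720 − 1)×1000 = (0.987144 − 1)×1000 = -12.856 per mil
α − 1 = ε/1000 = -0.0157
f^(α−1) = 0.787^(-0.0157) = 1.003768
δ_res = (-12.856 + 1000) × 1.003768 − 1000 = 990.864 − 1000 = -9.14 per mil

-9.1 per mil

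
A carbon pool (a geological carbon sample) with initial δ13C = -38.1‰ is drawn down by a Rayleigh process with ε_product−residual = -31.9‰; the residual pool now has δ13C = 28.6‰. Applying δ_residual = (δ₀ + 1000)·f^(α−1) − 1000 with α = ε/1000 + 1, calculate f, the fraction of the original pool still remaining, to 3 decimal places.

0.122

α − 1 = ε/1000 = -0.0319
(δ_res + 1000)/(δ₀ + 1000) = (28.6 + 1000)/(-38.1 + 1000) = 1028.6/961.9 = 1.069342
f = 1.069342^(1/-0.0319) = exp(ln(1.069342)/-0.0319) = exp(0.06704/-0.0319)
f = exp(-2.1017) = 0.1223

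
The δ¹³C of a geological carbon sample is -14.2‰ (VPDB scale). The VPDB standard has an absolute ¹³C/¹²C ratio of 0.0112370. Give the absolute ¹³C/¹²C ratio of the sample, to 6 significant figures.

0.0110774

R_sample = R_standard × (δ¹³C/1000 + 1)
R_sample = 0.0112370 × (-14.2/1000 + 1) = 0.0112370 × 0.985800
R_sample = 0.0110774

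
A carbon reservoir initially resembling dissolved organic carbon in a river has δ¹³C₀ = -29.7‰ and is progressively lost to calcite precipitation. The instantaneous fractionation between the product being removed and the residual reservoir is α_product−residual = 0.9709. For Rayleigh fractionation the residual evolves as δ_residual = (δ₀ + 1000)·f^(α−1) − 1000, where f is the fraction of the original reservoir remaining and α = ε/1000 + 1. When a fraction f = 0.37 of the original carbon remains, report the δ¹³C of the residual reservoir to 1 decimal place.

Rayleigh residual: δ_res = (δ₀ + 1000)·f^(α−1) − 1000
α − 1 = -0.02910
f^(α−1) = 0.37^(-0.02910) = 1.029355
δ_res = (-29.7 + 1000) × 1.029355 − 1000 = 998.784 − 1000 = -1.22‰

-1.2‰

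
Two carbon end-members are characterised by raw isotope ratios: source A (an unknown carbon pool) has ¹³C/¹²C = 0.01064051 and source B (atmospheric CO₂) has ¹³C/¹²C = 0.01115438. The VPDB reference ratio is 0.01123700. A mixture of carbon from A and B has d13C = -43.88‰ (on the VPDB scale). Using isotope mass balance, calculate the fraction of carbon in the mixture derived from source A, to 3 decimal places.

0.799

δ_A = (0.01064051/0.01123700 − 1)×1000 = (0.946917 − 1)×1000 = -53.083‰
δ_B = (0.01115438/0.01123700 − 1)×1000 = (0.992648 − 1)×1000 = -7.352‰
f_A = (δ_mix − δ_B)/(δ_A − δ_B) = (-43.88 − (-7.352))/(-53.083 − (-7.352))
f_A = -36.528 / -45.730 = 0.7988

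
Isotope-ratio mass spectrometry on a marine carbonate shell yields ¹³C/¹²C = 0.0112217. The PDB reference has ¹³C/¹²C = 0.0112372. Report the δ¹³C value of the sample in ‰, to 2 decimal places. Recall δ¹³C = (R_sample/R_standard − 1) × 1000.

δ¹³C = (R_sample / R_standard − 1) × 1000
R_sample / R_standard = 0.0112217 / 0.0112372 = 0.998621
δ¹³C = (0.998621 − 1) × 1000 = -1.379‰

-1.38‰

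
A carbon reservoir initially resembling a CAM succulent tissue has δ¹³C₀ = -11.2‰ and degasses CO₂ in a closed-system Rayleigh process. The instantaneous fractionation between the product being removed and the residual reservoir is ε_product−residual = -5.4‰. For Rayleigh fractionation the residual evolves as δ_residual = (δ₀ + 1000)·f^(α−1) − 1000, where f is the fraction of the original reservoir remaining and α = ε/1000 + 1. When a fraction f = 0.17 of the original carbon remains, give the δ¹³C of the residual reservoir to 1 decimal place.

-1.7‰

Rayleigh residual: δ_res = (δ₀ + 1000)·f^(α−1) − 1000
α = ε/1000 + 1 = 0.99460, so α − 1 = -0.00540
f^(α−1) = 0.17^(-0.00540) = 1.009614
δ_res = (-11.2 + 1000) × 1.009614 − 1000 = 998.307 − 1000 = -1.69‰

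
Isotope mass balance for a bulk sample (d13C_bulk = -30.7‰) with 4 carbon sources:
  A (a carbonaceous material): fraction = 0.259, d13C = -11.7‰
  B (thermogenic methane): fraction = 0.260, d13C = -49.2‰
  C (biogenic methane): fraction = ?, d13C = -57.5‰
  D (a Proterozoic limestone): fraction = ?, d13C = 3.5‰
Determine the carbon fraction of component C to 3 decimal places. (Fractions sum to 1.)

0.271

Let f_C and f_D be the unknown fractions; fractions sum to 1 so f_C + f_D = 0.481.
Mass balance: Σ fᵢ·δᵢ = δ_bulk ⇒ f_C·(-57.5) + f_D·(3.5) = -30.7 − (-15.822) = -14.878
Substitute f_D = 0.481 − f_C:
f_C·(-57.5 − 3.5) = -14.878 − 0.481×(3.5) = -16.561
f_C = -16.561 / -61.0 = 0.2715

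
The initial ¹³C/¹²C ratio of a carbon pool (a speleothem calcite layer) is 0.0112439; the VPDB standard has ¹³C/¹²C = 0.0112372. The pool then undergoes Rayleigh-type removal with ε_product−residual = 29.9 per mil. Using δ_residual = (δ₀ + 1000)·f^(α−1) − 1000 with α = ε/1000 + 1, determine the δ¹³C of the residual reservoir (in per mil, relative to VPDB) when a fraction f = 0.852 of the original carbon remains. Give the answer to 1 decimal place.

δ₀ = (0.0112439/0.0112372 − 1)×1000 = (1.000596 − 1)×1000 = 0.596 per mil
α − 1 = ε/1000 = 0.0299
f^(α−1) = 0.852^(0.0299) = 0.995222
δ_res = (0.596 + 1000) × 0.995222 − 1000 = 995.816 − 1000 = -4.18 per mil

-4.2 per mil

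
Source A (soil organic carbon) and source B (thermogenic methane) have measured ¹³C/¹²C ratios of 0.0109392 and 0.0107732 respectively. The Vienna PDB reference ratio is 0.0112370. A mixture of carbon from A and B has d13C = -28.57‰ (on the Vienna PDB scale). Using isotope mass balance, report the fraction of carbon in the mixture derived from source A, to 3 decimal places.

δ_A = (0.0109392/0.0112370 − 1)×1000 = (0.973498 − 1)×1000 = -26.502‰
δ_B = (0.0107732/0.0112370 − 1)×1000 = (0.958726 − 1)×1000 = -41.274‰
f_A = (δ_mix − δ_B)/(δ_A − δ_B) = (-28.57 − (-41.274))/(-26.502 − (-41.274))
f_A = 12.704 / 14.773 = 0.8600

0.860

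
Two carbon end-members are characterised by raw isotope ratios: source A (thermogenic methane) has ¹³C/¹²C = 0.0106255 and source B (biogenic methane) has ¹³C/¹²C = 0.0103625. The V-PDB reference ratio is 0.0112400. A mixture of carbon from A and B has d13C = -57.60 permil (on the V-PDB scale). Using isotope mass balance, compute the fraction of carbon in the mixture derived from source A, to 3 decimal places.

0.875

δ_A = (0.0106255/0.0112400 − 1)×1000 = (0.945329 − 1)×1000 = -54.671 permil
δ_B = (0.0103625/0.0112400 − 1)×1000 = (0.921931 − 1)×1000 = -78.069 permil
f_A = (δ_mix − δ_B)/(δ_A − δ_B) = (-57.60 − (-78.069))/(-54.671 − (-78.069))
f_A = 20.469 / 23.399 = 0.8748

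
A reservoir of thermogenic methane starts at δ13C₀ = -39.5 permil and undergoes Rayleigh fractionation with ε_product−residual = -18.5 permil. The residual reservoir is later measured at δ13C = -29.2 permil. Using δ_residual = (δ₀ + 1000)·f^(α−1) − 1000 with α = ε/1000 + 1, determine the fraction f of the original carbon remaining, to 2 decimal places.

α − 1 = ε/1000 = -0.0185
(δ_res + 1000)/(δ₀ + 1000) = (-29.2 + 1000)/(-39.5 + 1000) = 970.8/960.5 = 1.010724
f = 1.010724^(1/-0.0185) = exp(ln(1.010724)/-0.0185) = exp(0.01067/-0.0185)
f = exp(-0.5766) = 0.5618

0.56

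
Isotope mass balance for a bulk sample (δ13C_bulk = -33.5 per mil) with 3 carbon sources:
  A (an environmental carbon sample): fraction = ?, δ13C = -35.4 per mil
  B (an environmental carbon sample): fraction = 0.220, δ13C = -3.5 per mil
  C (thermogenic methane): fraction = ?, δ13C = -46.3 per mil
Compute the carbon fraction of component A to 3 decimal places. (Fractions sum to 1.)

Let f_A and f_C be the unknown fractions; fractions sum to 1 so f_A + f_C = 0.780.
Mass balance: Σ fᵢ·δᵢ = δ_bulk ⇒ f_A·(-35.4) + f_C·(-46.3) = -33.5 − (-0.770) = -32.730
Substitute f_C = 0.780 − f_A:
f_A·(-35.4 − -46.3) = -32.730 − 0.780×(-46.3) = 3.384
f_A = 3.384 / 10.9 = 0.3105

0.310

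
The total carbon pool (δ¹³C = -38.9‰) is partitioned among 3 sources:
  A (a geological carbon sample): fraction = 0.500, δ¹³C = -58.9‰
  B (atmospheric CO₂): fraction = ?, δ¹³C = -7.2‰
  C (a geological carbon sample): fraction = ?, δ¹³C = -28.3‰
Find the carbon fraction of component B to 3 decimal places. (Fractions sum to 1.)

Let f_B and f_C be the unknown fractions; fractions sum to 1 so f_B + f_C = 0.500.
Mass balance: Σ fᵢ·δᵢ = δ_bulk ⇒ f_B·(-7.2) + f_C·(-28.3) = -38.9 − (-29.450) = -9.450
Substitute f_C = 0.500 − f_B:
f_B·(-7.2 − -28.3) = -9.450 − 0.500×(-28.3) = 4.700
f_B = 4.700 / 21.1 = 0.2227

0.223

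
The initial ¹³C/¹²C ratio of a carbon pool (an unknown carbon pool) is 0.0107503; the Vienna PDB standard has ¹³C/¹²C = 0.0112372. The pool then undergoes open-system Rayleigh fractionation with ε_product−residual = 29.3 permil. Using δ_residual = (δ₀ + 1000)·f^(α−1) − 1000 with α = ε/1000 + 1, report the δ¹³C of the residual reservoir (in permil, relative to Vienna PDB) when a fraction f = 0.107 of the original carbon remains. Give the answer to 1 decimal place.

δ₀ = (0.0107503/0.0112372 − 1)×1000 = (0.956671 − 1)×1000 = -43.329 permil
α − 1 = ε/1000 = 0.0293
f^(α−1) = 0.107^(0.0293) = 0.936615
δ_res = (-43.329 + 1000) × 0.936615 − 1000 = 896.032 − 1000 = -103.97 permil

-104.0 permil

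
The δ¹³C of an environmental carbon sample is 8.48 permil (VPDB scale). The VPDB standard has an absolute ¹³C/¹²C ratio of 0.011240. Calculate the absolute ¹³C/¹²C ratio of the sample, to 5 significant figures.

R_sample = R_standard × (δ¹³C/1000 + 1)
R_sample = 0.011240 × (8.48/1000 + 1) = 0.011240 × 1.008480
R_sample = 0.0113353

0.011335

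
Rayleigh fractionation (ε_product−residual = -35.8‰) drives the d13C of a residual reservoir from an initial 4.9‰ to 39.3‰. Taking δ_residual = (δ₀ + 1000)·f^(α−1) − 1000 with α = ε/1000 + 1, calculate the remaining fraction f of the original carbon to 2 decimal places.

α − 1 = ε/1000 = -0.0358
(δ_res + 1000)/(δ₀ + 1000) = (39.3 + 1000)/(4.9 + 1000) = 1039.3/1004.9 = 1.034232
f = 1.034232^(1/-0.0358) = exp(ln(1.034232)/-0.0358) = exp(0.03366/-0.0358)
f = exp(-0.9402) = 0.3905

0.39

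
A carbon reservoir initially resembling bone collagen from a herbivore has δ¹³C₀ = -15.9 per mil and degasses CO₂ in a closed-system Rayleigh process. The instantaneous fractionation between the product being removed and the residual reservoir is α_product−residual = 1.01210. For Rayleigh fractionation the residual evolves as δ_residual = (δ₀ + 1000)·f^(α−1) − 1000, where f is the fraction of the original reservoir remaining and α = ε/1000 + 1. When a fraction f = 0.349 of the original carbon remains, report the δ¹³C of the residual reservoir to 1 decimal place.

-28.4 per mil

Rayleigh residual: δ_res = (δ₀ + 1000)·f^(α−1) − 1000
α − 1 = 0.01210
f^(α−1) = 0.349^(0.01210) = 0.987343
δ_res = (-15.9 + 1000) × 0.987343 − 1000 = 971.645 − 1000 = -28.36 per mil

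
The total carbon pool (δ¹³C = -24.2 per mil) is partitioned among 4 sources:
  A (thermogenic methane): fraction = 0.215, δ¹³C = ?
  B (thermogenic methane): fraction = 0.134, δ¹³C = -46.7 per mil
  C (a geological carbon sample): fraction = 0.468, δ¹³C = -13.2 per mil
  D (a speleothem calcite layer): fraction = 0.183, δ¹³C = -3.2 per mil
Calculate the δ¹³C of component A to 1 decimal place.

Isotope mass balance: δ_bulk = Σ fᵢ·δᵢ.
-24.2 = 0.215×δ_A + 0.134×(-46.7) + 0.468×(-13.2) + 0.183×(-3.2)
0.215·δ_A = -24.2 − (-13.021) = -11.179
δ_A = -11.179 / 0.215 = -52.00 per mil

-52.0 per mil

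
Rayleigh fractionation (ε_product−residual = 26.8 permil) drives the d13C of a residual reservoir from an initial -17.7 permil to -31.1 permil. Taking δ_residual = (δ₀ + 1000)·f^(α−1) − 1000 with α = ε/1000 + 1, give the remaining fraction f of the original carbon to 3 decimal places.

0.599

α − 1 = ε/1000 = 0.0268
(δ_res + 1000)/(δ₀ + 1000) = (-31.1 + 1000)/(-17.7 + 1000) = 968.9/982.3 = 0.986359
f = 0.986359^(1/0.0268) = exp(ln(0.986359)/0.0268) = exp(-0.01374/0.0268)
f = exp(-0.5125) = 0.5990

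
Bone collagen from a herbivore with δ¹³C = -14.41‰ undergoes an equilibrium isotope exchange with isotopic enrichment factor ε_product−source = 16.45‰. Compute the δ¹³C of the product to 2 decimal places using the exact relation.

1.80‰

To first order, δ_product ≈ δ_source + ε = 2.04‰.
Exactly, δ_product = (δ_source + 1000)·(ε/1000 + 1) − 1000.
δ_product = (-14.41 + 1000) × (16.45/1000 + 1) − 1000
δ_product = 1.803‰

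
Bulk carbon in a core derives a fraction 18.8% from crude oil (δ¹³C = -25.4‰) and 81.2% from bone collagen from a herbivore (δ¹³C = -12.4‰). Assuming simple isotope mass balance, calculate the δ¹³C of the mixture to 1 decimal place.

δ_mix = f_A·δ_A + f_B·δ_B
δ_mix = 0.188 × (-25.4) + 0.812 × (-12.4)
δ_mix = -4.78 + -10.07 = -14.84‰

-14.8‰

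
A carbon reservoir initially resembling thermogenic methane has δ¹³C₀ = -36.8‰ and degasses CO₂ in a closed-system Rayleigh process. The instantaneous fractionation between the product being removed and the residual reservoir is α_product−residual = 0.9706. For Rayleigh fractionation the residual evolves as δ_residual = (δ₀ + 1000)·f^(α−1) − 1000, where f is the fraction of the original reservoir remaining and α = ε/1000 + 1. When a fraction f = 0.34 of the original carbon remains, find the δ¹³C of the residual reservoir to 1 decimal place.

Rayleigh residual: δ_res = (δ₀ + 1000)·f^(α−1) − 1000
α − 1 = -0.02940
f^(α−1) = 0.34^(-0.02940) = 1.032225
δ_res = (-36.8 + 1000) × 1.032225 − 1000 = 994.239 − 1000 = -5.76‰

-5.8‰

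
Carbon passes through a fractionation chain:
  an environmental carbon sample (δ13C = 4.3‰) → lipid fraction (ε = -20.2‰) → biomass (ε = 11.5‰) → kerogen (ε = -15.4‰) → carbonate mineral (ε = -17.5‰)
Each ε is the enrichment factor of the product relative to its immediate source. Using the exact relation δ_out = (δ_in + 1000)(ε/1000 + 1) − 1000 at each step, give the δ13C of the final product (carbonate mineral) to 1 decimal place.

step 1: δ = (4.30 + 1000)·(-20.2/1000 + 1) − 1000 = -15.99‰
step 2: δ = (-15.99 + 1000)·(11.5/1000 + 1) − 1000 = -4.67‰
step 3: δ = (-4.67 + 1000)·(-15.4/1000 + 1) − 1000 = -20.00‰
step 4: δ = (-20.00 + 1000)·(-17.5/1000 + 1) − 1000 = -37.15‰

-37.1‰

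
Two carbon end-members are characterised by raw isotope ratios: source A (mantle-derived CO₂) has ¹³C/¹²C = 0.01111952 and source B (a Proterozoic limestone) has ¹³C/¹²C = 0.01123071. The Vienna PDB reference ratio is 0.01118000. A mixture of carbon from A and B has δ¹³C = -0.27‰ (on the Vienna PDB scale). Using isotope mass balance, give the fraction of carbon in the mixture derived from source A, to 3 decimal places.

δ_A = (0.01111952/0.01118000 − 1)×1000 = (0.994590 − 1)×1000 = -5.410‰
δ_B = (0.01123071/0.01118000 − 1)×1000 = (1.004536 − 1)×1000 = 4.536‰
f_A = (δ_mix − δ_B)/(δ_A − δ_B) = (-0.27 − (4.536))/(-5.410 − (4.536))
f_A = -4.806 / -9.945 = 0.4832

0.483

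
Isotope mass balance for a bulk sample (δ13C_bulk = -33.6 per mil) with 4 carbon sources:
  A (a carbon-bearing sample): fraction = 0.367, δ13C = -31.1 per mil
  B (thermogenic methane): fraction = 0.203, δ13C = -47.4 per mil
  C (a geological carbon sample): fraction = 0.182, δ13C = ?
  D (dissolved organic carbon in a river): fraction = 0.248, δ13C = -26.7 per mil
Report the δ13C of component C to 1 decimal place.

-32.7 per mil

Isotope mass balance: δ_bulk = Σ fᵢ·δᵢ.
-33.6 = 0.367×(-31.1) + 0.203×(-47.4) + 0.182×δ_C + 0.248×(-26.7)
0.182·δ_C = -33.6 − (-27.658) = -5.942
δ_C = -5.942 / 0.182 = -32.65 per mil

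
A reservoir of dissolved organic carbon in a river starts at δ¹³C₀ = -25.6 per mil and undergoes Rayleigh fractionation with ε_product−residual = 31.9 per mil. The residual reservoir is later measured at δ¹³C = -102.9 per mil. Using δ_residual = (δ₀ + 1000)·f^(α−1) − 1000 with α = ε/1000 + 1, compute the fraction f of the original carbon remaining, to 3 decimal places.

α − 1 = ε/1000 = 0.0319
(δ_res + 1000)/(δ₀ + 1000) = (-102.9 + 1000)/(-25.6 + 1000) = 897.1/974.4 = 0.920669
f = 0.920669^(1/0.0319) = exp(ln(0.920669)/0.0319) = exp(-0.08265/0.0319)
f = exp(-2.5911) = 0.0749

0.075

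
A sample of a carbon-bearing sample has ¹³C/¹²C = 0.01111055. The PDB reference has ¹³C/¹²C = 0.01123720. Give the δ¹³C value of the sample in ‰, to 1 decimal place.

-11.3‰

δ¹³C = (R_sample / R_standard − 1) × 1000
R_sample / R_standard = 0.01111055 / 0.01123720 = 0.988729
δ¹³C = (0.988729 − 1) × 1000 = -11.27‰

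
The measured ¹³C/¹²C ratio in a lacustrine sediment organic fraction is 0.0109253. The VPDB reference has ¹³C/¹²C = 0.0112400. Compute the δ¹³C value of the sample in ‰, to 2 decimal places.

δ¹³C = (R_sample / R_standard − 1) × 1000
R_sample / R_standard = 0.0109253 / 0.0112400 = 0.972002
δ¹³C = (0.972002 − 1) × 1000 = -27.998‰

-28.00‰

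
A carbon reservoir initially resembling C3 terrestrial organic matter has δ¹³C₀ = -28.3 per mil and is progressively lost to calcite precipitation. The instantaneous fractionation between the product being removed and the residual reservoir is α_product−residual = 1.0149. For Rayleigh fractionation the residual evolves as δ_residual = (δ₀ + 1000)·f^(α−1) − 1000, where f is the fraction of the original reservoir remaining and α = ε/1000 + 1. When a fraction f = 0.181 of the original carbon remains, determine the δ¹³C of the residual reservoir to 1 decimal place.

-52.7 per mil

Rayleigh residual: δ_res = (δ₀ + 1000)·f^(α−1) − 1000
α − 1 = 0.01490
f^(α−1) = 0.181^(0.01490) = 0.974854
δ_res = (-28.3 + 1000) × 0.974854 − 1000 = 947.265 − 1000 = -52.73 per mil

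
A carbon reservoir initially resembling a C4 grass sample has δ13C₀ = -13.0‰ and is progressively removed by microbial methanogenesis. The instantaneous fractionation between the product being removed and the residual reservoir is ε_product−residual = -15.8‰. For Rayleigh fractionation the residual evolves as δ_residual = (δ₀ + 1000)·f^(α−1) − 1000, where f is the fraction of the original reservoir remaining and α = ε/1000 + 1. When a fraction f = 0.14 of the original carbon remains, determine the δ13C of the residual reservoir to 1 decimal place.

18.1‰

Rayleigh residual: δ_res = (δ₀ + 1000)·f^(α−1) − 1000
α = ε/1000 + 1 = 0.98420, so α − 1 = -0.01580
f^(α−1) = 0.14^(-0.01580) = 1.031552
δ_res = (-13.0 + 1000) × 1.031552 − 1000 = 1018.142 − 1000 = 18.14‰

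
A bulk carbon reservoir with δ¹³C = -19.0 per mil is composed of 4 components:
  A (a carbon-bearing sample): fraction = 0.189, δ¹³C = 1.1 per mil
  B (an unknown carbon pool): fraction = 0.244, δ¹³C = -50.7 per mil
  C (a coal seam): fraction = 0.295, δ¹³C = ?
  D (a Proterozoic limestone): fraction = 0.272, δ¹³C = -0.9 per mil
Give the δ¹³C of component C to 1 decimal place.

-22.3 per mil

Isotope mass balance: δ_bulk = Σ fᵢ·δᵢ.
-19.0 = 0.189×(1.1) + 0.244×(-50.7) + 0.295×δ_C + 0.272×(-0.9)
0.295·δ_C = -19.0 − (-12.408) = -6.592
δ_C = -6.592 / 0.295 = -22.35 per mil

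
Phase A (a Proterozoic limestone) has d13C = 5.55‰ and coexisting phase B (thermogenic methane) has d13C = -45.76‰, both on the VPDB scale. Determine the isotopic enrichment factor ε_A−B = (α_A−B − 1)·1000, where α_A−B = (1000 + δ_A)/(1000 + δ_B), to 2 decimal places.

53.77‰

α_A−B = (1000 + 5.55) / (1000 + -45.76) = 1005.55 / 954.24 = 1.053771
ε_A−B = (1.053771 − 1) × 1000 = 53.771‰
(The approximation ε ≈ δ_A − δ_B would give 51.31‰.)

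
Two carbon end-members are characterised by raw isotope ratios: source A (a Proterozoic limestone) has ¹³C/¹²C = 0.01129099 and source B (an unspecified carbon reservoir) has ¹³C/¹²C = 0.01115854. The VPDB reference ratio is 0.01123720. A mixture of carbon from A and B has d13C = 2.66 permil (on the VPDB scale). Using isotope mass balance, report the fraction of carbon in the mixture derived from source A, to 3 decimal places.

0.820

δ_A = (0.01129099/0.01123720 − 1)×1000 = (1.004787 − 1)×1000 = 4.787 permil
δ_B = (0.01115854/0.01123720 − 1)×1000 = (0.993000 − 1)×1000 = -7.000 permil
f_A = (δ_mix − δ_B)/(δ_A − δ_B) = (2.66 − (-7.000))/(4.787 − (-7.000))
f_A = 9.660 / 11.787 = 0.8196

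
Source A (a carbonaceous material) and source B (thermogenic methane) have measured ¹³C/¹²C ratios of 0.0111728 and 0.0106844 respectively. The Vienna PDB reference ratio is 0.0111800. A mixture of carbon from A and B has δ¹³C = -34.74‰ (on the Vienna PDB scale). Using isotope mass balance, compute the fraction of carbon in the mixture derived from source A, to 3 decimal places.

0.220

δ_A = (0.0111728/0.0111800 − 1)×1000 = (0.999356 − 1)×1000 = -0.644‰
δ_B = (0.0106844/0.0111800 − 1)×1000 = (0.955671 − 1)×1000 = -44.329‰
f_A = (δ_mix − δ_B)/(δ_A − δ_B) = (-34.74 − (-44.329))/(-0.644 − (-44.329))
f_A = 9.589 / 43.685 = 0.2195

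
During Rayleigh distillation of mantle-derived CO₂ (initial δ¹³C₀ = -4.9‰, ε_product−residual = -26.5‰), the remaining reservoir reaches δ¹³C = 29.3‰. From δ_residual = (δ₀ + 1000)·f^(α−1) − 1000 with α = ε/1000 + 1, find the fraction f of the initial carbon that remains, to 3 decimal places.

α − 1 = ε/1000 = -0.0265
(δ_res + 1000)/(δ₀ + 1000) = (29.3 + 1000)/(-4.9 + 1000) = 1029.3/995.1 = 1.034368
f = 1.034368^(1/-0.0265) = exp(ln(1.034368)/-0.0265) = exp(0.03379/-0.0265)
f = exp(-1.2751) = 0.2794

0.279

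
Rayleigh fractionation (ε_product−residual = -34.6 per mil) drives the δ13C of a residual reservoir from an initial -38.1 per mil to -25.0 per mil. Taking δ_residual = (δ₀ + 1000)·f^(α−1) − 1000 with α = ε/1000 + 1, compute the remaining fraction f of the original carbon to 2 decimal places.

0.68

α − 1 = ε/1000 = -0.0346
(δ_res + 1000)/(δ₀ + 1000) = (-25.0 + 1000)/(-38.1 + 1000) = 975.0/961.9 = 1.013619
f = 1.013619^(1/-0.0346) = exp(ln(1.013619)/-0.0346) = exp(0.01353/-0.0346)
f = exp(-0.3910) = 0.6764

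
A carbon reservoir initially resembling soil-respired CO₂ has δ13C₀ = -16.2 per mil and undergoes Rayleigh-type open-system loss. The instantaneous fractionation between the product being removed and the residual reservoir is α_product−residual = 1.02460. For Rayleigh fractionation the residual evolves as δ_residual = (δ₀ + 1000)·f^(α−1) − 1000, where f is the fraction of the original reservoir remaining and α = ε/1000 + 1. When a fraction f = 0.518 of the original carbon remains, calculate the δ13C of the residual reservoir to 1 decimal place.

Rayleigh residual: δ_res = (δ₀ + 1000)·f^(α−1) − 1000
α − 1 = 0.02460
f^(α−1) = 0.518^(0.02460) = 0.983949
δ_res = (-16.2 + 1000) × 0.983949 − 1000 = 968.009 − 1000 = -31.99 per mil

-32.0 per mil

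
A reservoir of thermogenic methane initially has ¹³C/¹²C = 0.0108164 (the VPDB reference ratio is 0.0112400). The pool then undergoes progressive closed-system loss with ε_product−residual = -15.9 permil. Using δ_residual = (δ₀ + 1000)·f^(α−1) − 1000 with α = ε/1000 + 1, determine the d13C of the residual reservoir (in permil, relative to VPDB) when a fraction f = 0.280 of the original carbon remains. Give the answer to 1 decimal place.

-18.0 permil

δ₀ = (0.0108164/0.0112400 − 1)×1000 = (0.962313 − 1)×1000 = -37.687 permil
α − 1 = ε/1000 = -0.0159
f^(α−1) = 0.280^(-0.0159) = 1.020446
δ_res = (-37.687 + 1000) × 1.020446 − 1000 = 981.989 − 1000 = -18.01 permil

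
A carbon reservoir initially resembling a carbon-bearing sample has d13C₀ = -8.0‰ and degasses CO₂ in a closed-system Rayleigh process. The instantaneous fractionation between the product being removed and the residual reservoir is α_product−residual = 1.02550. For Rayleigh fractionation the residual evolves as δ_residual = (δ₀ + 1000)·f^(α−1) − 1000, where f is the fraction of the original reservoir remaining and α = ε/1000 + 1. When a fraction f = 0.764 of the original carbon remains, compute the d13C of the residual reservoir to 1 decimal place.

-14.8‰

Rayleigh residual: δ_res = (δ₀ + 1000)·f^(α−1) − 1000
α − 1 = 0.02550
f^(α−1) = 0.764^(0.02550) = 0.993159
δ_res = (-8.0 + 1000) × 0.993159 − 1000 = 985.214 − 1000 = -14.79‰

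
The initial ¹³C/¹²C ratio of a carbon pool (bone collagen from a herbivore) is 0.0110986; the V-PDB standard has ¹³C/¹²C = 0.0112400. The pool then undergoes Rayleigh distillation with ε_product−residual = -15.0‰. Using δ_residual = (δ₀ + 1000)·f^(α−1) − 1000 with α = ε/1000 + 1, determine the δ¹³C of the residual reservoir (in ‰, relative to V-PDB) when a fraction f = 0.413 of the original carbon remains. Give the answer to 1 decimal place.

0.6‰

δ₀ = (0.0110986/0.0112400 − 1)×1000 = (0.987420 − 1)×1000 = -12.580‰
α − 1 = ε/1000 = -0.0150
f^(α−1) = 0.413^(-0.0150) = 1.013353
δ_res = (-12.580 + 1000) × 1.013353 − 1000 = 1000.605 − 1000 = 0.60‰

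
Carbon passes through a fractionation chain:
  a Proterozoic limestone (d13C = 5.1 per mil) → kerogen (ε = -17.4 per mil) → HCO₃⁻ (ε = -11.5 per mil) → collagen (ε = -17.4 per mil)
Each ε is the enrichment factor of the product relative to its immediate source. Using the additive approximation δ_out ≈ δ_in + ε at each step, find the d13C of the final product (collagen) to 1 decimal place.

-41.2 per mil

step 1: δ ≈ 5.1 + (-17.4) = -12.3 per mil
step 2: δ ≈ -12.3 + (-11.5) = -23.8 per mil
step 3: δ ≈ -23.8 + (-17.4) = -41.2 per mil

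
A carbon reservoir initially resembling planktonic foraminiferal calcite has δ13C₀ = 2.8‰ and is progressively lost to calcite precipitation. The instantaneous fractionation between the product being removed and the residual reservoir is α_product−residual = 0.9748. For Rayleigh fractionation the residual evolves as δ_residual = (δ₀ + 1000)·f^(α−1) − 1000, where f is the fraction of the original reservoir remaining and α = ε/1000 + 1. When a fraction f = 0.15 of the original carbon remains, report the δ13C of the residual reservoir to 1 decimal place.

Rayleigh residual: δ_res = (δ₀ + 1000)·f^(α−1) − 1000
α − 1 = -0.02520
f^(α−1) = 0.15^(-0.02520) = 1.048969
δ_res = (2.8 + 1000) × 1.048969 − 1000 = 1051.906 − 1000 = 51.91‰

51.9‰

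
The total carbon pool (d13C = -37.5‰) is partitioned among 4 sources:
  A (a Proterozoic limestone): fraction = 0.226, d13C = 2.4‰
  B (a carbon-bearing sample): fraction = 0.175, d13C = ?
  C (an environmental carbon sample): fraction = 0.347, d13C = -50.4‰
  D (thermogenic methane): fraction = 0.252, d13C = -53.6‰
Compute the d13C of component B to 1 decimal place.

Isotope mass balance: δ_bulk = Σ fᵢ·δᵢ.
-37.5 = 0.226×(2.4) + 0.175×δ_B + 0.347×(-50.4) + 0.252×(-53.6)
0.175·δ_B = -37.5 − (-30.454) = -7.046
δ_B = -7.046 / 0.175 = -40.27‰

-40.3‰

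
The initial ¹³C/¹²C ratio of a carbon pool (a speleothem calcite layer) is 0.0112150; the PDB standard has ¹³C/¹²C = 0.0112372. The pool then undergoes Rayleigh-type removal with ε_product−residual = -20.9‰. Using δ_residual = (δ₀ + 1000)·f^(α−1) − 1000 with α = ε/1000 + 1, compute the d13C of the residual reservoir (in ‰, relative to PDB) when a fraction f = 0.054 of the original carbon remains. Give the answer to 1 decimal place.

δ₀ = (0.0112150/0.0112372 − 1)×1000 = (0.998024 − 1)×1000 = -1.976‰
α − 1 = ε/1000 = -0.0209
f^(α−1) = 0.054^(-0.0209) = 1.062901
δ_res = (-1.976 + 1000) × 1.062901 − 1000 = 1060.802 − 1000 = 60.80‰

60.8‰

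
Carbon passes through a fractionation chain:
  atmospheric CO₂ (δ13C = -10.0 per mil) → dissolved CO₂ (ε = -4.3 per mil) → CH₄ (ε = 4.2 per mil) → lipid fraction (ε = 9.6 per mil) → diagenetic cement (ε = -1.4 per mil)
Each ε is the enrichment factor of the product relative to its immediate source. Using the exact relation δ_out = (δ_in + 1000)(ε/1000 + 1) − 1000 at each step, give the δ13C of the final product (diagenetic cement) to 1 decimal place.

step 1: δ = (-10.00 + 1000)·(-4.3/1000 + 1) − 1000 = -14.26 per mil
step 2: δ = (-14.26 + 1000)·(4.2/1000 + 1) − 1000 = -10.12 per mil
step 3: δ = (-10.12 + 1000)·(9.6/1000 + 1) − 1000 = -0.61 per mil
step 4: δ = (-0.61 + 1000)·(-1.4/1000 + 1) − 1000 = -2.01 per mil

-2.0 per mil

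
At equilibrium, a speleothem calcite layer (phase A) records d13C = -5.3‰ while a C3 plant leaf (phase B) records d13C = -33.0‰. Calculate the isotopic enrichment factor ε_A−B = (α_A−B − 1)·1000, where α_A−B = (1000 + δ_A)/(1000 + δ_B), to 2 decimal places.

α_A−B = (1000 + -5.3) / (1000 + -33.0) = 994.7 / 967.0 = 1.028645
ε_A−B = (1.028645 − 1) × 1000 = 28.645‰
(The approximation ε ≈ δ_A − δ_B would give 27.7‰.)

28.65‰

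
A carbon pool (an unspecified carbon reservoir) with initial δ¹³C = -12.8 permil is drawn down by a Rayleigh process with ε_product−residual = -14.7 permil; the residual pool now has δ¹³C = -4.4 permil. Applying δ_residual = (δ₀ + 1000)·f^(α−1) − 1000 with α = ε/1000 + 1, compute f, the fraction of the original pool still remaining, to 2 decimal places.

0.56

α − 1 = ε/1000 = -0.0147
(δ_res + 1000)/(δ₀ + 1000) = (-4.4 + 1000)/(-12.8 + 1000) = 995.6/987.2 = 1.008509
f = 1.008509^(1/-0.0147) = exp(ln(1.008509)/-0.0147) = exp(0.00847/-0.0147)
f = exp(-0.5764) = 0.5619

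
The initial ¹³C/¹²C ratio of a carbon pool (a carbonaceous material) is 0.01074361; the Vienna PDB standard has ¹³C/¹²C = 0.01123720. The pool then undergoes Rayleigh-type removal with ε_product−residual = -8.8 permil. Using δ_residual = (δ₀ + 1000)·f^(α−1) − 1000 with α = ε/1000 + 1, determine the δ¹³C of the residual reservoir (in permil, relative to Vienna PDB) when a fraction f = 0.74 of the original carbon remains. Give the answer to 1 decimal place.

-41.4 permil

δ₀ = (0.01074361/0.01123720 − 1)×1000 = (0.956075 − 1)×1000 = -43.925 permil
α − 1 = ε/1000 = -0.0088
f^(α−1) = 0.74^(-0.0088) = 1.002653
δ_res = (-43.925 + 1000) × 1.002653 − 1000 = 958.612 − 1000 = -41.39 permil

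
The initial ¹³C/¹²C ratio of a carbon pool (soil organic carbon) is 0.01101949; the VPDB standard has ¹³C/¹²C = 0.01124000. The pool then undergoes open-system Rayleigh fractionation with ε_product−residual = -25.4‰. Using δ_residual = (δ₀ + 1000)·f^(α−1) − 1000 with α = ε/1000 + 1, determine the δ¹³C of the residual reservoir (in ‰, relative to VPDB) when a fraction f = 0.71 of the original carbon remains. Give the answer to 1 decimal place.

-11.1‰

δ₀ = (0.01101949/0.01124000 − 1)×1000 = (0.980382 − 1)×1000 = -19.618‰
α − 1 = ε/1000 = -0.0254
f^(α−1) = 0.71^(-0.0254) = 1.008737
δ_res = (-19.618 + 1000) × 1.008737 − 1000 = 988.947 − 1000 = -11.05‰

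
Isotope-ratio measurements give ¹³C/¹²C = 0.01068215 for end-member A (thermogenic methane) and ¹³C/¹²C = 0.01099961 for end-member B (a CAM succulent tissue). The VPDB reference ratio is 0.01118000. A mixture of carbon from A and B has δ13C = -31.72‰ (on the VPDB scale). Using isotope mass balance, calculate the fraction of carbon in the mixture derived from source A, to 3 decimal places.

0.549

δ_A = (0.01068215/0.01118000 − 1)×1000 = (0.955470 − 1)×1000 = -44.530‰
δ_B = (0.01099961/0.01118000 − 1)×1000 = (0.983865 − 1)×1000 = -16.135‰
f_A = (δ_mix − δ_B)/(δ_A − δ_B) = (-31.72 − (-16.135))/(-44.530 − (-16.135))
f_A = -15.585 / -28.395 = 0.5489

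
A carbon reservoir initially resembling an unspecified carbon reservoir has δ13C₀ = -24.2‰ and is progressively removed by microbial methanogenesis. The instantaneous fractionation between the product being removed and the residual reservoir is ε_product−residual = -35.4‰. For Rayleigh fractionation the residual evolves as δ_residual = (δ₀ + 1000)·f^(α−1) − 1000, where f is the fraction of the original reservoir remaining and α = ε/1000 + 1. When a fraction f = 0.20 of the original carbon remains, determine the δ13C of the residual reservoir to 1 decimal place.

33.0‰

Rayleigh residual: δ_res = (δ₀ + 1000)·f^(α−1) − 1000
α = ε/1000 + 1 = 0.96460, so α − 1 = -0.03540
f^(α−1) = 0.20^(-0.03540) = 1.058628
δ_res = (-24.2 + 1000) × 1.058628 − 1000 = 1033.010 − 1000 = 33.01‰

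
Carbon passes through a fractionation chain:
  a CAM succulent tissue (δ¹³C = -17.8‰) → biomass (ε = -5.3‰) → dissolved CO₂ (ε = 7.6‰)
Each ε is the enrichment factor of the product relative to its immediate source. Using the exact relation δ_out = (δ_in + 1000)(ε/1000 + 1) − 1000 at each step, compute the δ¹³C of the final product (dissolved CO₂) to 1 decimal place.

step 1: δ = (-17.80 + 1000)·(-5.3/1000 + 1) − 1000 = -23.01‰
step 2: δ = (-23.01 + 1000)·(7.6/1000 + 1) − 1000 = -15.58‰

-15.6‰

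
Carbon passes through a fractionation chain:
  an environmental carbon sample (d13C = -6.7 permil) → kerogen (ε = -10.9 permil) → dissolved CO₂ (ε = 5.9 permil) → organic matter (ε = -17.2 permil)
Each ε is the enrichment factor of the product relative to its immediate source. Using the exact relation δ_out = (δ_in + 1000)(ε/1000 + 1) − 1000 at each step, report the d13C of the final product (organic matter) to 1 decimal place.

-28.7 permil

step 1: δ = (-6.70 + 1000)·(-10.9/1000 + 1) − 1000 = -17.53 permil
step 2: δ = (-17.53 + 1000)·(5.9/1000 + 1) − 1000 = -11.73 permil
step 3: δ = (-11.73 + 1000)·(-17.2/1000 + 1) − 1000 = -28.73 permil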